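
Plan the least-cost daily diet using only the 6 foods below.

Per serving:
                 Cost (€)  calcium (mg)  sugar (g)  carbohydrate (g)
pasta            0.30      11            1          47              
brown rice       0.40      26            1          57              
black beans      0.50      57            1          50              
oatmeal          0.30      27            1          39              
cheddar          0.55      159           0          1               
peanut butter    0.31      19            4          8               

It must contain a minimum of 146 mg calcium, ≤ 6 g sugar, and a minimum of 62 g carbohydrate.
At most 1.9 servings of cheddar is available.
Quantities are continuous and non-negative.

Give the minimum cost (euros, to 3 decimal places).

Let x1 = servings of pasta, x2 = servings of brown rice, x3 = servings of black beans, x4 = servings of oatmeal, x5 = servings of cheddar, x6 = servings of peanut butter.
min 0.3x1 + 0.4x2 + 0.5x3 + 0.3x4 + 0.55x5 + 0.31x6 s.t.:
  11x1 + 26x2 + 57x3 + 27x4 + 159x5 + 19x6 ≥ 146   (calcium)
  1x1 + 1x2 + 1x3 + 1x4 + 4x6 ≤ 6   (sugar)
  47x1 + 57x2 + 50x3 + 39x4 + 1x5 + 8x6 ≥ 62   (carbohydrate)
  x5 ≤ 1.9
  x1, x2, x3, x4, x5, x6 ≥ 0.
The minimum-cost mix takes nothing from pasta, brown rice, black beans, peanut butter — only oatmeal, cheddar. Binding constraints: calcium and carbohydrate.
That vertex is x4 = 1.573, x5 = 0.6511.
Cost = 0.3·1.573 + 0.55·0.6511 = 0.83001.

€0.830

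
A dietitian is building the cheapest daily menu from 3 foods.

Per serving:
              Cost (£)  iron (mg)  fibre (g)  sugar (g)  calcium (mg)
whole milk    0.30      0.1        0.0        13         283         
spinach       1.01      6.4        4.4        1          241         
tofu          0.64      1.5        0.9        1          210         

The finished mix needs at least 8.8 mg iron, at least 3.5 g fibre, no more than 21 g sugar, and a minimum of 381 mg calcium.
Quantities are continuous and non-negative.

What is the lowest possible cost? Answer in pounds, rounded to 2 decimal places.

£1.44

Set it up as a linear program. Let x1 = servings of whole milk, x2 = servings of spinach, x3 = servings of tofu.
Minimise 0.3x1 + 1.01x2 + 0.64x3 with:
  0.1x1 + 6.4x2 + 1.5x3 ≥ 8.8   (iron)
  4.4x2 + 0.9x3 ≥ 3.5   (fibre)
  13x1 + 1x2 + 1x3 ≤ 21   (sugar)
  283x1 + 241x2 + 210x3 ≥ 381   (calcium)
  x1, x2, x3 ≥ 0.
At the optimum only whole milk, spinach are positive (tofu = 0). The iron and calcium requirements are met with equality.
Optimal quantities: whole milk = 0.1777 servings, spinach = 1.372 servings.
Hence cost = 0.3·0.1777 + 1.01·1.372 = £1.4390.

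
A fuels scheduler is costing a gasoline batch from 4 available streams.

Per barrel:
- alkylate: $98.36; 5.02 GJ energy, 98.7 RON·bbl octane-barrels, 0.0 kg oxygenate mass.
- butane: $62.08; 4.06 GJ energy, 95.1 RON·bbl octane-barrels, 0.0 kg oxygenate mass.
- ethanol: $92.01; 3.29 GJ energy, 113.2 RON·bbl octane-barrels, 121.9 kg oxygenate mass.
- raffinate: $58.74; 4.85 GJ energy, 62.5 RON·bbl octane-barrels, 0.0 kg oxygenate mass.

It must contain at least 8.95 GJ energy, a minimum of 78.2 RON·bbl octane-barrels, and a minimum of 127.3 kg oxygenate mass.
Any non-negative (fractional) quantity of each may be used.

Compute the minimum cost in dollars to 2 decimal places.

Let x1 = barrels of alkylate, x2 = barrels of butane, x3 = barrels of ethanol, x4 = barrels of raffinate.
min 98.36x1 + 62.08x2 + 92.01x3 + 58.74x4 with:
  5.02x1 + 4.06x2 + 3.29x3 + 4.85x4 ≥ 8.95   (energy)
  98.7x1 + 95.1x2 + 113.2x3 + 62.5x4 ≥ 78.2   (octane-barrels)
  121.9x3 ≥ 127.3   (oxygenate mass)
  x1, x2, x3, x4 ≥ 0.
The cheapest feasible vertex uses only ethanol, raffinate; alkylate, butane are not used. There the energy and oxygenate mass constraints are tight.
So ethanol = 1.0443 barrels, raffinate = 1.137 barrels.
Objective = 92.01·1.0443 + 58.74·1.137 = 162.8734.

$162.87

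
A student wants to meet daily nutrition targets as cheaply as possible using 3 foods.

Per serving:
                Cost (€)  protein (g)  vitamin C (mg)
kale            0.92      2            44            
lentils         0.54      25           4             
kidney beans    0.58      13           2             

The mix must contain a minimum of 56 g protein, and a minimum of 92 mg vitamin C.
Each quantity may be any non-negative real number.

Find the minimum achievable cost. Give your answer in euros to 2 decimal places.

This is a linear program. Let x1 = servings of kale, x2 = servings of lentils, x3 = servings of kidney beans.
min 0.92x1 + 0.54x2 + 0.58x3 s.t.:
  2x1 + 25x2 + 13x3 ≥ 56   (protein)
  44x1 + 4x2 + 2x3 ≥ 92   (vitamin C)
  x1, x2, x3 ≥ 0.
The optimal basis is {kale, lentils}; kidney beans drops out. There the protein and vitamin C constraints are tight.
So kale = 1.901 servings, lentils = 2.088 servings.
Total cost: 0.92·1.901 + 0.54·2.088 = 2.8764.

€2.88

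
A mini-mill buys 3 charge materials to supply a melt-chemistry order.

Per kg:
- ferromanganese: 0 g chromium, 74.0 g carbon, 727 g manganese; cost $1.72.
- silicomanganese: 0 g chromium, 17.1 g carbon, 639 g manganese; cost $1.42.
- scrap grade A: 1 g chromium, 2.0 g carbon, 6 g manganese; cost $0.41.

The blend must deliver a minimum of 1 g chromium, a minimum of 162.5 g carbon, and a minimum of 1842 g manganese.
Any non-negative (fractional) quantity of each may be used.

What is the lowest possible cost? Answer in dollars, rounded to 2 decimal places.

$4.70

Set it up as a linear program. Let x1 = kg of ferromanganese, x2 = kg of silicomanganese, x3 = kg of scrap grade A.
Minimise 1.72x1 + 1.42x2 + 0.41x3 with:
  1x3 ≥ 1   (chromium)
  74x1 + 17.1x2 + 2x3 ≥ 162.5   (carbon)
  727x1 + 639x2 + 6x3 ≥ 1842   (manganese)
  x1, x2, x3 ≥ 0.
The optimal mix uses every input. There the chromium, carbon, manganese constraints are tight.
So ferromanganese = 2.042 kg, silicomanganese = 0.5503 kg, scrap grade A = 1 kg.
Total cost: 1.72·2.042 + 1.42·0.5503 + 0.41·1 = 4.7037.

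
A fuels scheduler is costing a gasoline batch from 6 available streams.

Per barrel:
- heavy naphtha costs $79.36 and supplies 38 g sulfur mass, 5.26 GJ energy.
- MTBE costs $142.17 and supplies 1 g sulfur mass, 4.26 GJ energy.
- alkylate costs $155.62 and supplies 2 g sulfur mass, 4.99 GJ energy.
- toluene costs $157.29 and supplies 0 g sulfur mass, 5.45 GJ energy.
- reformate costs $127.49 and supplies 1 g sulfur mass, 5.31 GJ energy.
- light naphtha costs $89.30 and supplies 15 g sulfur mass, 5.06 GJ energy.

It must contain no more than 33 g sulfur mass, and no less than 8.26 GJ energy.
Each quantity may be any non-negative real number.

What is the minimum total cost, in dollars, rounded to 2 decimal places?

$140.66

Let x1 = barrels of heavy naphtha, x2 = barrels of MTBE, x3 = barrels of alkylate, x4 = barrels of toluene, x5 = barrels of reformate, x6 = barrels of light naphtha.
Minimize 79.36x1 + 142.17x2 + 155.62x3 + 157.29x4 + 127.49x5 + 89.3x6 with:
  38x1 + 1x2 + 2x3 + 1x5 + 15x6 ≤ 33   (sulfur mass)
  5.26x1 + 4.26x2 + 4.99x3 + 5.45x4 + 5.31x5 + 5.06x6 ≥ 8.26   (energy)
  x1, x2, x3, x4, x5, x6 ≥ 0.
At the optimum only heavy naphtha, light naphtha are positive (MTBE, alkylate, toluene, reformate = 0). Binding constraints: sulfur mass and energy.
Optimal quantities: heavy naphtha = 0.379961 barrels, light naphtha = 1.23743 barrels.
Hence cost = 79.36·0.379961 + 89.3·1.23743 = $140.6562.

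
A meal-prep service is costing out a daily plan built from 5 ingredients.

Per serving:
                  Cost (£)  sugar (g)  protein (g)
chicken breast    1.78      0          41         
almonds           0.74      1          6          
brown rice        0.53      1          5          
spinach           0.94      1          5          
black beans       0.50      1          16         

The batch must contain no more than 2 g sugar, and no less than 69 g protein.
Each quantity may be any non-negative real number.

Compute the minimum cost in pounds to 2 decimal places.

Set it up as a linear program. Let x1 = servings of chicken breast, x2 = servings of almonds, x3 = servings of brown rice, x4 = servings of spinach, x5 = servings of black beans.
Minimize 1.78x1 + 0.74x2 + 0.53x3 + 0.94x4 + 0.5x5 subject to:
  1x2 + 1x3 + 1x4 + 1x5 ≤ 2   (sugar)
  41x1 + 6x2 + 5x3 + 5x4 + 16x5 ≥ 69   (protein)
  x1, x2, x3, x4, x5 ≥ 0.
At the optimum only chicken breast, black beans are positive (almonds, brown rice, spinach = 0). The sugar and protein requirements are met with equality.
Optimal quantities: chicken breast = 0.9024 servings, black beans = 2 servings.
Objective = 1.78·0.9024 + 0.5·2 = 2.6063.

£2.61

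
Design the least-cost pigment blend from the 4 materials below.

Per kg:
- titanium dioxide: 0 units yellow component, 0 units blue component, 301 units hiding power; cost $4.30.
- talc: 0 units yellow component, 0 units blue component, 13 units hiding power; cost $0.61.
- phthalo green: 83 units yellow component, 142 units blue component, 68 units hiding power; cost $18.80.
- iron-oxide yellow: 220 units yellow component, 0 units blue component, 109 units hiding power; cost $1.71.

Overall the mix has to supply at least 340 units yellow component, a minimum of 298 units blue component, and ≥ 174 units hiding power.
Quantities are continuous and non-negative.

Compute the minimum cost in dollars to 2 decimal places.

$40.74

Let x1 = kg of titanium dioxide, x2 = kg of talc, x3 = kg of phthalo green, x4 = kg of iron-oxide yellow.
min 4.3x1 + 0.61x2 + 18.8x3 + 1.71x4 subject to:
  83x3 + 220x4 ≥ 340   (yellow component)
  142x3 ≥ 298   (blue component)
  301x1 + 13x2 + 68x3 + 109x4 ≥ 174   (hiding power)
  x1, x2, x3, x4 ≥ 0.
At the optimum only phthalo green, iron-oxide yellow are positive (titanium dioxide, talc = 0). The yellow component and blue component requirements are met with equality.
That vertex is x3 = 2.0986, x4 = 0.75371.
Hence cost = 18.8·2.0986 + 1.71·0.75371 = $40.7425.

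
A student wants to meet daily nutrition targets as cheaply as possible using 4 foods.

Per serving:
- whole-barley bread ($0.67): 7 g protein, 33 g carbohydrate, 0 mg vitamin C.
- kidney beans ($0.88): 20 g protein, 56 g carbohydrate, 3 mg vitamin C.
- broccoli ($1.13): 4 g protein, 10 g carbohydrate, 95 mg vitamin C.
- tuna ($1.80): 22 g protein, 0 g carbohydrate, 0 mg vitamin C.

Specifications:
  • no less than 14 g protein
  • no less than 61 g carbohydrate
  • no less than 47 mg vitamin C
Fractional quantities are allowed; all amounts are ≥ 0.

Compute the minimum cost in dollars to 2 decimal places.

Set it up as a linear program. Let x1 = servings of whole-barley bread, x2 = servings of kidney beans, x3 = servings of broccoli, x4 = servings of tuna.
min 0.67x1 + 0.88x2 + 1.13x3 + 1.8x4 s.t.:
  7x1 + 20x2 + 4x3 + 22x4 ≥ 14   (protein)
  33x1 + 56x2 + 10x3 ≥ 61   (carbohydrate)
  3x2 + 95x3 ≥ 47   (vitamin C)
  x1, x2, x3, x4 ≥ 0.
The cheapest feasible vertex uses only kidney beans, broccoli; whole-barley bread, tuna are not used. There the carbohydrate and vitamin C constraints are tight.
So kidney beans = 1.007 servings, broccoli = 0.4629 servings.
Hence cost = 0.88·1.007 + 1.13·0.4629 = $1.4092.

$1.41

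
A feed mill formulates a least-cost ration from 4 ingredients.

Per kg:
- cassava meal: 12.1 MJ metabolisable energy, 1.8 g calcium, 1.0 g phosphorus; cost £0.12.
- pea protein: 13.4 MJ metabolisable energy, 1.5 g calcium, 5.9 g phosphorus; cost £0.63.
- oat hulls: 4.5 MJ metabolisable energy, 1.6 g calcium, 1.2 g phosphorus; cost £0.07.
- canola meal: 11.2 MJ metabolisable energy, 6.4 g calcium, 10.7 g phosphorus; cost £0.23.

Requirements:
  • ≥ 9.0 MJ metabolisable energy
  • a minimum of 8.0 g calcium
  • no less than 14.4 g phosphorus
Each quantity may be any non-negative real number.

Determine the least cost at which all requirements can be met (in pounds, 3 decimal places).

£0.310

Let x1 = kg of cassava meal, x2 = kg of pea protein, x3 = kg of oat hulls, x4 = kg of canola meal.
Minimize 0.12x1 + 0.63x2 + 0.07x3 + 0.23x4 subject to:
  12.1x1 + 13.4x2 + 4.5x3 + 11.2x4 ≥ 9   (metabolisable energy)
  1.8x1 + 1.5x2 + 1.6x3 + 6.4x4 ≥ 8   (calcium)
  1x1 + 5.9x2 + 1.2x3 + 10.7x4 ≥ 14.4   (phosphorus)
  x1, x2, x3, x4 ≥ 0.
The minimum-cost mix takes nothing from cassava meal, pea protein, oat hulls — only canola meal. The phosphorus requirement is met with equality.
Optimal quantities: canola meal = 1.346 kg.
Objective = 0.23·1.346 = 0.30958.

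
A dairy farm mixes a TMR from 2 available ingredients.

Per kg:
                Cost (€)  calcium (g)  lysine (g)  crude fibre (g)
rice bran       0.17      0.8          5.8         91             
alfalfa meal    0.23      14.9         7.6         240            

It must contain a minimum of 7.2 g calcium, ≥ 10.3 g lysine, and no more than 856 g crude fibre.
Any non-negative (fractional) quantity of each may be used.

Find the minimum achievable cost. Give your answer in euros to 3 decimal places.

€0.305

Treat it as an LP. Let x1 = kg of rice bran, x2 = kg of alfalfa meal.
min 0.17x1 + 0.23x2 subject to:
  0.8x1 + 14.9x2 ≥ 7.2   (calcium)
  5.8x1 + 7.6x2 ≥ 10.3   (lysine)
  91x1 + 240x2 ≤ 856   (crude fibre)
  x1, x2 ≥ 0.
Both inputs are positive at the optimum. Binding constraints: calcium and lysine.
Optimal quantities: rice bran = 1.229 kg, alfalfa meal = 0.4172 kg.
Cost = 0.17·1.229 + 0.23·0.4172 = 0.30489.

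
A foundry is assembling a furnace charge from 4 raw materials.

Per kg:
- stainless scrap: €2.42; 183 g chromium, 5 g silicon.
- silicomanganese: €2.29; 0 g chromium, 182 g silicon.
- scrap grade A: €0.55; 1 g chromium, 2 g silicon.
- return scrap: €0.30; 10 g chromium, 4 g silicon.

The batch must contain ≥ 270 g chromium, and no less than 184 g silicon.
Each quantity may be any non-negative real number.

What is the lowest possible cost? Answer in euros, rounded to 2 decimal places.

€5.79

Let x1 = kg of stainless scrap, x2 = kg of silicomanganese, x3 = kg of scrap grade A, x4 = kg of return scrap.
min 2.42x1 + 2.29x2 + 0.55x3 + 0.3x4 s.t.:
  183x1 + 1x3 + 10x4 ≥ 270   (chromium)
  5x1 + 182x2 + 2x3 + 4x4 ≥ 184   (silicon)
  x1, x2, x3, x4 ≥ 0.
The minimum-cost mix takes nothing from scrap grade A, return scrap — only stainless scrap, silicomanganese. There the chromium and silicon constraints are tight.
So stainless scrap = 1.475 kg, silicomanganese = 0.9705 kg.
Objective = 2.42·1.475 + 2.29·0.9705 = 5.7919.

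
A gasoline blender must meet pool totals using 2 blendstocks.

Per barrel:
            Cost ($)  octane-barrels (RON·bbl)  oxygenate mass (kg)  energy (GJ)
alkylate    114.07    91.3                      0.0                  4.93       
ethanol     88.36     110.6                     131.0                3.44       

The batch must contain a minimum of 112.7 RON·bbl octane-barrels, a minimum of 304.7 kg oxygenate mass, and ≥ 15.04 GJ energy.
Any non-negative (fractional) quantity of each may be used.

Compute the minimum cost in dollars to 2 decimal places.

$368.38

Treat it as an LP. Let x1 = barrels of alkylate, x2 = barrels of ethanol.
min 114.07x1 + 88.36x2 with:
  91.3x1 + 110.6x2 ≥ 112.7   (octane-barrels)
  131x2 ≥ 304.7   (oxygenate mass)
  4.93x1 + 3.44x2 ≥ 15.04   (energy)
  x1, x2 ≥ 0.
Both inputs are positive at the optimum. Binding constraints: oxygenate mass and energy.
Solving gives x1 = 1.4277, x2 = 2.326.
Total cost: 114.07·1.4277 + 88.36·2.326 = 368.3831.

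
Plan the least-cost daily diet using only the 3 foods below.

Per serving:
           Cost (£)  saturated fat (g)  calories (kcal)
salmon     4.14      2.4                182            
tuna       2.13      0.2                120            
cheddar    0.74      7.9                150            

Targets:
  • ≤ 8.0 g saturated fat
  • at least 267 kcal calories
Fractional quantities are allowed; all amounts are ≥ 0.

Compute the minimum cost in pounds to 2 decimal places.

This is a linear program. Let x1 = servings of salmon, x2 = servings of tuna, x3 = servings of cheddar.
Minimize 4.14x1 + 2.13x2 + 0.74x3 s.t.:
  2.4x1 + 0.2x2 + 7.9x3 ≤ 8   (saturated fat)
  182x1 + 120x2 + 150x3 ≥ 267   (calories)
  x1, x2, x3 ≥ 0.
The optimal basis is {tuna, cheddar}; salmon drops out. Binding constraints: saturated fat and calories.
So tuna = 0.9905 servings, cheddar = 0.9876 servings.
Cost = 2.13·0.9905 + 0.74·0.9876 = 2.8406.

£2.84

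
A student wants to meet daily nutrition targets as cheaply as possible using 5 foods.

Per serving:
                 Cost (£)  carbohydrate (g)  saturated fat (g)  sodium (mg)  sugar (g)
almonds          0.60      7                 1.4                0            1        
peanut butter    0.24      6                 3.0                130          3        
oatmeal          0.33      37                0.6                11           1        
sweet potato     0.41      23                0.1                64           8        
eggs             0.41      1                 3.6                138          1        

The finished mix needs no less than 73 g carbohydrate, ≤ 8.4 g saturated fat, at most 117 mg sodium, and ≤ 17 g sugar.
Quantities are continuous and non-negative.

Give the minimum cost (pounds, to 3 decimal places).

£0.651

Let x1 = servings of almonds, x2 = servings of peanut butter, x3 = servings of oatmeal, x4 = servings of sweet potato, x5 = servings of eggs.
Minimize 0.6x1 + 0.24x2 + 0.33x3 + 0.41x4 + 0.41x5 subject to:
  7x1 + 6x2 + 37x3 + 23x4 + 1x5 ≥ 73   (carbohydrate)
  1.4x1 + 3x2 + 0.6x3 + 0.1x4 + 3.6x5 ≤ 8.4   (saturated fat)
  130x2 + 11x3 + 64x4 + 138x5 ≤ 117   (sodium)
  1x1 + 3x2 + 1x3 + 8x4 + 1x5 ≤ 17   (sugar)
  x1, x2, x3, x4, x5 ≥ 0.
The minimum-cost mix takes nothing from almonds, peanut butter, sweet potato, eggs — only oatmeal. Binding constraint: carbohydrate.
Optimal quantities: oatmeal = 1.973 servings.
Objective = 0.33·1.973 = 0.65109.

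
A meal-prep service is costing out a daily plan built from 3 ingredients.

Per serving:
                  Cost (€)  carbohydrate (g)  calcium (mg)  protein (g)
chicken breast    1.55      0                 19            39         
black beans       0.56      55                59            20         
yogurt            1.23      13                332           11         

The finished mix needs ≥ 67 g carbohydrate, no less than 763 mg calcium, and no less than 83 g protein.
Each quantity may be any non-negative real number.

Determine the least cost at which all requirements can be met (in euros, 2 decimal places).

Let x1 = servings of chicken breast, x2 = servings of black beans, x3 = servings of yogurt.
min 1.55x1 + 0.56x2 + 1.23x3 subject to:
  55x2 + 13x3 ≥ 67   (carbohydrate)
  19x1 + 59x2 + 332x3 ≥ 763   (calcium)
  39x1 + 20x2 + 11x3 ≥ 83   (protein)
  x1, x2, x3 ≥ 0.
The optimal basis is {black beans, yogurt}; chicken breast drops out. There the calcium and protein constraints are tight.
Optimal quantities: black beans = 3.199 servings, yogurt = 1.73 servings.
Total cost: 0.56·3.199 + 1.23·1.73 = 3.9193.

€3.92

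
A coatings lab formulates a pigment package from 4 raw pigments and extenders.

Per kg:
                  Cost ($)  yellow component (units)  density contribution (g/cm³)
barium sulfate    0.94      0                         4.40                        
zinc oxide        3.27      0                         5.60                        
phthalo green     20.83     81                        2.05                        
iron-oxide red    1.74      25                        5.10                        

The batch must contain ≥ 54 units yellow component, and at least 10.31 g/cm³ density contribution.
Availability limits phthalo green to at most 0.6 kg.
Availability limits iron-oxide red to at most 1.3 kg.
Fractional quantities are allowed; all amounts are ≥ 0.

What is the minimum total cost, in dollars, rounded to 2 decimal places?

$8.46

Let x1 = kg of barium sulfate, x2 = kg of zinc oxide, x3 = kg of phthalo green, x4 = kg of iron-oxide red.
Minimize 0.94x1 + 3.27x2 + 20.83x3 + 1.74x4 with:
  81x3 + 25x4 ≥ 54   (yellow component)
  4.4x1 + 5.6x2 + 2.05x3 + 5.1x4 ≥ 10.31   (density contribution)
  x3 ≤ 0.6
  x4 ≤ 1.3
  x1, x2, x3, x4 ≥ 0.
The optimal basis is {barium sulfate, phthalo green, iron-oxide red}; zinc oxide drops out. There the yellow component, density contribution, the iron-oxide red cap constraints are tight.
Solving gives x1 = 0.7127, x3 = 0.2654, x4 = 1.3.
Total cost: 0.94·0.7127 + 20.83·0.2654 + 1.74·1.3 = 8.4602.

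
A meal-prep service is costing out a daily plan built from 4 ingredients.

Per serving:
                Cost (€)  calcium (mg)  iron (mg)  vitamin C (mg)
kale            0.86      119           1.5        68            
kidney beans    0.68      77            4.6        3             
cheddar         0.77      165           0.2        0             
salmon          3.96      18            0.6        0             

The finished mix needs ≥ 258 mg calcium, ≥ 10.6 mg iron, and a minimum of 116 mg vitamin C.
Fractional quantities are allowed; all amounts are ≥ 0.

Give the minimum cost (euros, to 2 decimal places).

Treat it as an LP. Let x1 = servings of kale, x2 = servings of kidney beans, x3 = servings of cheddar, x4 = servings of salmon.
Minimise 0.86x1 + 0.68x2 + 0.77x3 + 3.96x4 subject to:
  119x1 + 77x2 + 165x3 + 18x4 ≥ 258   (calcium)
  1.5x1 + 4.6x2 + 0.2x3 + 0.6x4 ≥ 10.6   (iron)
  68x1 + 3x2 ≥ 116   (vitamin C)
  x1, x2, x3, x4 ≥ 0.
The minimum-cost mix takes nothing from cheddar, salmon — only kale, kidney beans. Binding constraints: iron and vitamin C.
So kale = 1.628 servings, kidney beans = 1.774 servings.
Total cost: 0.86·1.628 + 0.68·1.774 = 2.6064.

€2.61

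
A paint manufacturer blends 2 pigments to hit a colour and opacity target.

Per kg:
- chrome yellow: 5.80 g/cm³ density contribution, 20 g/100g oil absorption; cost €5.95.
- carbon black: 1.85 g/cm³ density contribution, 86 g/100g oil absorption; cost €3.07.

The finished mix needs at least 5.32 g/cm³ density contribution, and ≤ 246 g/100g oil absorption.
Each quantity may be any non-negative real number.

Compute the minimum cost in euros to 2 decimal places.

Let x1 = kg of chrome yellow, x2 = kg of carbon black.
Minimise 5.95x1 + 3.07x2 subject to:
  5.8x1 + 1.85x2 ≥ 5.32   (density contribution)
  20x1 + 86x2 ≤ 246   (oil absorption)
  x1, x2 ≥ 0.
The minimum-cost mix takes nothing from carbon black — only chrome yellow. Binding constraint: density contribution.
Optimal quantities: chrome yellow = 0.9172 kg.
Total cost: 5.95·0.9172 = 5.4573.

€5.46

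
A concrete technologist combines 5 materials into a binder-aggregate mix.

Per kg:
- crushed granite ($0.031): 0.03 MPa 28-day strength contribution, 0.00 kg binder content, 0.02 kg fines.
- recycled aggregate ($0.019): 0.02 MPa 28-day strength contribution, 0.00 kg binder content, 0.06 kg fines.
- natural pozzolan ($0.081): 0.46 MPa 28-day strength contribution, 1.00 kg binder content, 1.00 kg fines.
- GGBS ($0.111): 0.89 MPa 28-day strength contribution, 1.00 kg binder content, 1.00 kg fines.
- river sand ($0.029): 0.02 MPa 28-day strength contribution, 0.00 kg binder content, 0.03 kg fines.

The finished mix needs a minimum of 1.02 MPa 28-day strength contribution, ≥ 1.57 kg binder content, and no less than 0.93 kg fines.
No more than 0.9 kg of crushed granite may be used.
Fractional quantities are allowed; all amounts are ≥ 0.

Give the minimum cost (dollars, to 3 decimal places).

This is a linear program. Let x1 = kg of crushed granite, x2 = kg of recycled aggregate, x3 = kg of natural pozzolan, x4 = kg of GGBS, x5 = kg of river sand.
min 0.031x1 + 0.019x2 + 0.081x3 + 0.111x4 + 0.029x5 with:
  0.03x1 + 0.02x2 + 0.46x3 + 0.89x4 + 0.02x5 ≥ 1.02   (28-day strength contribution)
  1x3 + 1x4 ≥ 1.57   (binder content)
  0.02x1 + 0.06x2 + 1x3 + 1x4 + 0.03x5 ≥ 0.93   (fines)
  x1 ≤ 0.9
  x1, x2, x3, x4, x5 ≥ 0.
At the optimum only natural pozzolan, GGBS are positive (crushed granite, recycled aggregate, river sand = 0). Binding constraints: 28-day strength contribution and binder content.
Solving gives x3 = 0.8774, x4 = 0.6926.
Objective = 0.081·0.8774 + 0.111·0.6926 = 0.14795.

$0.148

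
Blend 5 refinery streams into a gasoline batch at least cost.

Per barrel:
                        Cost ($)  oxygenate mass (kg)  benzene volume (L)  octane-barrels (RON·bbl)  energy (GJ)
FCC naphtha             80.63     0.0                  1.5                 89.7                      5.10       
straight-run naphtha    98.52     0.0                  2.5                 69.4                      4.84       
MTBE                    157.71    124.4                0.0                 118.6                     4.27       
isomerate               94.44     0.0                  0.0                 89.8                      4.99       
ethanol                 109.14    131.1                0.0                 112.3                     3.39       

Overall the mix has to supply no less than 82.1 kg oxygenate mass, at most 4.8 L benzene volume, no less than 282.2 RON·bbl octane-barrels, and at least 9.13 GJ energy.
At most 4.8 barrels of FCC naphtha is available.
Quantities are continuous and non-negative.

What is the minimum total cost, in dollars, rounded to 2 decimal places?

$258.80

This is a linear program. Let x1 = barrels of FCC naphtha, x2 = barrels of straight-run naphtha, x3 = barrels of MTBE, x4 = barrels of isomerate, x5 = barrels of ethanol.
Minimize 80.63x1 + 98.52x2 + 157.71x3 + 94.44x4 + 109.14x5 s.t.:
  124.4x3 + 131.1x5 ≥ 82.1   (oxygenate mass)
  1.5x1 + 2.5x2 ≤ 4.8   (benzene volume)
  89.7x1 + 69.4x2 + 118.6x3 + 89.8x4 + 112.3x5 ≥ 282.2   (octane-barrels)
  5.1x1 + 4.84x2 + 4.27x3 + 4.99x4 + 3.39x5 ≥ 9.13   (energy)
  x1 ≤ 4.8
  x1, x2, x3, x4, x5 ≥ 0.
The minimum-cost mix takes nothing from straight-run naphtha, MTBE, isomerate — only FCC naphtha, ethanol. Binding constraints: oxygenate mass and octane-barrels.
Solving gives x1 = 2.362, x5 = 0.62624.
Total cost: 80.63·2.362 + 109.14·0.62624 = 258.7959.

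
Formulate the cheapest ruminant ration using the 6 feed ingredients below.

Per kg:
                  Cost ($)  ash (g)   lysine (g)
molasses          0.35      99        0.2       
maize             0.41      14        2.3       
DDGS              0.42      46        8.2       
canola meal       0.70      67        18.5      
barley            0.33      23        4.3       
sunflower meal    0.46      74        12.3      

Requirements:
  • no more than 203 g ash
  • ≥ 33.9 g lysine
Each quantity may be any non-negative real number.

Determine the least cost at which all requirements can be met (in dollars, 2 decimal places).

$1.27

Let x1 = kg of molasses, x2 = kg of maize, x3 = kg of DDGS, x4 = kg of canola meal, x5 = kg of barley, x6 = kg of sunflower meal.
min 0.35x1 + 0.41x2 + 0.42x3 + 0.7x4 + 0.33x5 + 0.46x6 subject to:
  99x1 + 14x2 + 46x3 + 67x4 + 23x5 + 74x6 ≤ 203   (ash)
  0.2x1 + 2.3x2 + 8.2x3 + 18.5x4 + 4.3x5 + 12.3x6 ≥ 33.9   (lysine)
  x1, x2, x3, x4, x5, x6 ≥ 0.
At the optimum only canola meal, sunflower meal are positive (molasses, maize, DDGS, barley = 0). Binding constraints: ash and lysine.
Optimal quantities: canola meal = 0.02147 kg, sunflower meal = 2.724 kg.
Cost = 0.7·0.02147 + 0.46·2.724 = 1.2681.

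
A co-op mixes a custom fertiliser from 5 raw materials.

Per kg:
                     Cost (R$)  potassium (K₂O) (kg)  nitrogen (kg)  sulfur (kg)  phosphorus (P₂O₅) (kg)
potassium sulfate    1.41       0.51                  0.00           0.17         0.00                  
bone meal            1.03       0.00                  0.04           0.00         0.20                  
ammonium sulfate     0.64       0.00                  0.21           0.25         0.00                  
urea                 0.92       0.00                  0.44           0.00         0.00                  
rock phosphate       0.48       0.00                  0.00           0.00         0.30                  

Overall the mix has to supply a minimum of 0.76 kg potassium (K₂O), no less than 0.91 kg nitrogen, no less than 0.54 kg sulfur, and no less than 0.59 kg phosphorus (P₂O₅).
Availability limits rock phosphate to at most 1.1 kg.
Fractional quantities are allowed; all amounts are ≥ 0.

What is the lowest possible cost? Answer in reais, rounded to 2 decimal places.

R$5.99

Treat it as an LP. Let x1 = kg of potassium sulfate, x2 = kg of bone meal, x3 = kg of ammonium sulfate, x4 = kg of urea, x5 = kg of rock phosphate.
Minimize 1.41x1 + 1.03x2 + 0.64x3 + 0.92x4 + 0.48x5 with:
  0.51x1 ≥ 0.76   (potassium (K₂O))
  0.04x2 + 0.21x3 + 0.44x4 ≥ 0.91   (nitrogen)
  0.17x1 + 0.25x3 ≥ 0.54   (sulfur)
  0.2x2 + 0.3x5 ≥ 0.59   (phosphorus (P₂O₅))
  x5 ≤ 1.1
  x1, x2, x3, x4, x5 ≥ 0.
The optimal mix uses every input. There the potassium (K₂O), nitrogen, sulfur, phosphorus (P₂O₅), the rock phosphate cap constraints are tight.
That vertex is x1 = 1.49, x2 = 1.3, x3 = 1.147, x4 = 1.403, x5 = 1.1.
Hence cost = 1.41·1.49 + 1.03·1.3 + 0.64·1.147 + 0.92·1.403 + 0.48·1.1 = R$5.9927.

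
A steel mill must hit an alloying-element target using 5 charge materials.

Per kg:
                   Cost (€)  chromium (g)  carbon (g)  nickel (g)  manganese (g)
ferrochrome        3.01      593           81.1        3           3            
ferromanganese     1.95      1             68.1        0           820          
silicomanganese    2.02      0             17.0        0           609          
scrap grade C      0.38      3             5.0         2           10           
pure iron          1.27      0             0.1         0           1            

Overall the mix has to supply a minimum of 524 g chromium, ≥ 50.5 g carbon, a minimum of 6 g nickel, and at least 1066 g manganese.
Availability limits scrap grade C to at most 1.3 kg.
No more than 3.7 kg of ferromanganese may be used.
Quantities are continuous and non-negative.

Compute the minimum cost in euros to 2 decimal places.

This is a linear program. Let x1 = kg of ferrochrome, x2 = kg of ferromanganese, x3 = kg of silicomanganese, x4 = kg of scrap grade C, x5 = kg of pure iron.
Minimize 3.01x1 + 1.95x2 + 2.02x3 + 0.38x4 + 1.27x5 with:
  593x1 + 1x2 + 3x4 ≥ 524   (chromium)
  81.1x1 + 68.1x2 + 17x3 + 5x4 + 0.1x5 ≥ 50.5   (carbon)
  3x1 + 2x4 ≥ 6   (nickel)
  3x1 + 820x2 + 609x3 + 10x4 + 1x5 ≥ 1066   (manganese)
  x4 ≤ 1.3
  x2 ≤ 3.7
  x1, x2, x3, x4, x5 ≥ 0.
The minimum-cost mix takes nothing from silicomanganese, pure iron — only ferrochrome, ferromanganese, scrap grade C. Binding constraints: nickel, manganese, the scrap grade C cap.
That vertex is x1 = 1.133, x2 = 1.28, x4 = 1.3.
Total cost: 3.01·1.133 + 1.95·1.28 + 0.38·1.3 = 6.4003.

€6.40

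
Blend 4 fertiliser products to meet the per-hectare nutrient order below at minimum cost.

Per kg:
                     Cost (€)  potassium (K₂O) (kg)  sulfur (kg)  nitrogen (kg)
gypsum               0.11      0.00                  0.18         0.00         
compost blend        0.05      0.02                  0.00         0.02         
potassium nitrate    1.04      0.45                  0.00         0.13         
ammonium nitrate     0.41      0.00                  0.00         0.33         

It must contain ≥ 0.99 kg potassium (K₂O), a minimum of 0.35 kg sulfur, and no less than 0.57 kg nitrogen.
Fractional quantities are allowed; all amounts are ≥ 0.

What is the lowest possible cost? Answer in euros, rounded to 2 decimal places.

Set it up as a linear program. Let x1 = kg of gypsum, x2 = kg of compost blend, x3 = kg of potassium nitrate, x4 = kg of ammonium nitrate.
Minimize 0.11x1 + 0.05x2 + 1.04x3 + 0.41x4 subject to:
  0.02x2 + 0.45x3 ≥ 0.99   (potassium (K₂O))
  0.18x1 ≥ 0.35   (sulfur)
  0.02x2 + 0.13x3 + 0.33x4 ≥ 0.57   (nitrogen)
  x1, x2, x3, x4 ≥ 0.
At the optimum only gypsum, compost blend, potassium nitrate are positive (ammonium nitrate = 0). The potassium (K₂O), sulfur, nitrogen requirements are met with equality.
That vertex is x1 = 1.944, x2 = 19.97, x3 = 1.313.
Objective = 0.11·1.944 + 0.05·19.97 + 1.04·1.313 = 2.5779.

€2.58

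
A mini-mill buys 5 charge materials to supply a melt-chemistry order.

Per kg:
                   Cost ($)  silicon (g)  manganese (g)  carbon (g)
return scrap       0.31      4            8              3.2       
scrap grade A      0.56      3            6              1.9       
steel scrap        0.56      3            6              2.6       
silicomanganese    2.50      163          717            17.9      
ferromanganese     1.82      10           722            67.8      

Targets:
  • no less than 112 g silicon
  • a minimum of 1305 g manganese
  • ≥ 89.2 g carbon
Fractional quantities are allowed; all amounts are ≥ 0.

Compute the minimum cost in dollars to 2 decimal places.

$3.71

Let x1 = kg of return scrap, x2 = kg of scrap grade A, x3 = kg of steel scrap, x4 = kg of silicomanganese, x5 = kg of ferromanganese.
Minimise 0.31x1 + 0.56x2 + 0.56x3 + 2.5x4 + 1.82x5 with:
  4x1 + 3x2 + 3x3 + 163x4 + 10x5 ≥ 112   (silicon)
  8x1 + 6x2 + 6x3 + 717x4 + 722x5 ≥ 1305   (manganese)
  3.2x1 + 1.9x2 + 2.6x3 + 17.9x4 + 67.8x5 ≥ 89.2   (carbon)
  x1, x2, x3, x4, x5 ≥ 0.
The optimal basis is {silicomanganese, ferromanganese}; return scrap, scrap grade A, steel scrap drop out. Binding constraints: silicon and manganese.
Optimal quantities: silicomanganese = 0.6136 kg, ferromanganese = 1.198 kg.
Hence cost = 2.5·0.6136 + 1.82·1.198 = $3.7144.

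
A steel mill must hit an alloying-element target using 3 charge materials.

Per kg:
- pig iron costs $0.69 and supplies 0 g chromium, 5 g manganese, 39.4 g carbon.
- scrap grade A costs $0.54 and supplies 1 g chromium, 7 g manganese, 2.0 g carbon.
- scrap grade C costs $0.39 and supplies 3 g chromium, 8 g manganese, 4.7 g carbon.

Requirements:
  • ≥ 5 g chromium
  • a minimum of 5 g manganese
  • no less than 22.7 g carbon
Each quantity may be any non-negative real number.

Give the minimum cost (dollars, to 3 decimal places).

$0.910

Treat it as an LP. Let x1 = kg of pig iron, x2 = kg of scrap grade A, x3 = kg of scrap grade C.
Minimize 0.69x1 + 0.54x2 + 0.39x3 with:
  1x2 + 3x3 ≥ 5   (chromium)
  5x1 + 7x2 + 8x3 ≥ 5   (manganese)
  39.4x1 + 2x2 + 4.7x3 ≥ 22.7   (carbon)
  x1, x2, x3 ≥ 0.
The minimum-cost mix takes nothing from scrap grade A — only pig iron, scrap grade C. The chromium and carbon requirements are met with equality.
Solving gives x1 = 0.3773, x3 = 1.667.
Total cost: 0.69·0.3773 + 0.39·1.667 = 0.91047.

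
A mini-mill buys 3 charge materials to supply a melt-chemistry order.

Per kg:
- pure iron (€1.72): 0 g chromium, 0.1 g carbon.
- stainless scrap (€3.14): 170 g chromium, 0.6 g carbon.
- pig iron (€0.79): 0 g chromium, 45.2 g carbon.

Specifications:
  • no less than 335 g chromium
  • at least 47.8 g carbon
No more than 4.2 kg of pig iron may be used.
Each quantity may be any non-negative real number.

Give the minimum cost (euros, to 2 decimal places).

This is a linear program. Let x1 = kg of pure iron, x2 = kg of stainless scrap, x3 = kg of pig iron.
Minimise 1.72x1 + 3.14x2 + 0.79x3 subject to:
  170x2 ≥ 335   (chromium)
  0.1x1 + 0.6x2 + 45.2x3 ≥ 47.8   (carbon)
  x3 ≤ 4.2
  x1, x2, x3 ≥ 0.
The optimal basis is {stainless scrap, pig iron}; pure iron drops out. Binding constraints: chromium and carbon.
Solving gives x2 = 1.971, x3 = 1.031.
Total cost: 3.14·1.971 + 0.79·1.031 = 7.0034.

€7.00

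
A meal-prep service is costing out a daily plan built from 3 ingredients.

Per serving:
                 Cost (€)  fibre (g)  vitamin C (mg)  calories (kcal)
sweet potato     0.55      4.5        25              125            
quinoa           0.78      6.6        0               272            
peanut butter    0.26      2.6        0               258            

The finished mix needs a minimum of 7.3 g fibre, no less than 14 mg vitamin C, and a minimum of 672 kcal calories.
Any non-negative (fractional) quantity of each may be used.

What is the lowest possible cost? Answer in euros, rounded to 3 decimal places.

This is a linear program. Let x1 = servings of sweet potato, x2 = servings of quinoa, x3 = servings of peanut butter.
Minimize 0.55x1 + 0.78x2 + 0.26x3 with:
  4.5x1 + 6.6x2 + 2.6x3 ≥ 7.3   (fibre)
  25x1 ≥ 14   (vitamin C)
  125x1 + 272x2 + 258x3 ≥ 672   (calories)
  x1, x2, x3 ≥ 0.
The optimal basis is {sweet potato, peanut butter}; quinoa drops out. The vitamin C and calories requirements are met with equality.
Optimal quantities: sweet potato = 0.56 servings, peanut butter = 2.333 servings.
Objective = 0.55·0.56 + 0.26·2.333 = 0.91458.

€0.915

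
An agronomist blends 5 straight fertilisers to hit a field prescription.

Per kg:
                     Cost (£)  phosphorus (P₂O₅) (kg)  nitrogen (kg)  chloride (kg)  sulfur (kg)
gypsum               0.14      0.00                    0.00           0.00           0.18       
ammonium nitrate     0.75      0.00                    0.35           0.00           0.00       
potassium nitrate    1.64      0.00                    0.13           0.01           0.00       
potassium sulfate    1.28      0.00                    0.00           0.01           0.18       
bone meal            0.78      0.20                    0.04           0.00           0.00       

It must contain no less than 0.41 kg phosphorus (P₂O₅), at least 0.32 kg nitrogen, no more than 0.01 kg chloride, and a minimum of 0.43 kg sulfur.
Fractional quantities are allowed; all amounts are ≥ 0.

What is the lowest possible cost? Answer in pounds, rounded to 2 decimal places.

£2.44

Let x1 = kg of gypsum, x2 = kg of ammonium nitrate, x3 = kg of potassium nitrate, x4 = kg of potassium sulfate, x5 = kg of bone meal.
Minimize 0.14x1 + 0.75x2 + 1.64x3 + 1.28x4 + 0.78x5 s.t.:
  0.2x5 ≥ 0.41   (phosphorus (P₂O₅))
  0.35x2 + 0.13x3 + 0.04x5 ≥ 0.32   (nitrogen)
  0.01x3 + 0.01x4 ≤ 0.01   (chloride)
  0.18x1 + 0.18x4 ≥ 0.43   (sulfur)
  x1, x2, x3, x4, x5 ≥ 0.
The cheapest feasible vertex uses only gypsum, ammonium nitrate, bone meal; potassium nitrate, potassium sulfate are not used. Binding constraints: phosphorus (P₂O₅), nitrogen, sulfur.
So gypsum = 2.389 kg, ammonium nitrate = 0.68 kg, bone meal = 2.05 kg.
Total cost: 0.14·2.389 + 0.75·0.68 + 0.78·2.05 = 2.4435.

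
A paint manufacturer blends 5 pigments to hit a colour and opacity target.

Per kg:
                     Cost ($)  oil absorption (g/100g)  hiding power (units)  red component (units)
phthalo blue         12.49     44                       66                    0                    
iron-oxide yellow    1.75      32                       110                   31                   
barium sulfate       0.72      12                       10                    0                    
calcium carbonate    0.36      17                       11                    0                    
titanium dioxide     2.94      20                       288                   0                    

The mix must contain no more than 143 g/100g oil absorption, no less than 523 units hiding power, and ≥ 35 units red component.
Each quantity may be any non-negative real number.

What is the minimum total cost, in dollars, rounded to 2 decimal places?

Let x1 = kg of phthalo blue, x2 = kg of iron-oxide yellow, x3 = kg of barium sulfate, x4 = kg of calcium carbonate, x5 = kg of titanium dioxide.
Minimise 12.49x1 + 1.75x2 + 0.72x3 + 0.36x4 + 2.94x5 with:
  44x1 + 32x2 + 12x3 + 17x4 + 20x5 ≤ 143   (oil absorption)
  66x1 + 110x2 + 10x3 + 11x4 + 288x5 ≥ 523   (hiding power)
  31x2 ≥ 35   (red component)
  x1, x2, x3, x4, x5 ≥ 0.
The minimum-cost mix takes nothing from phthalo blue, barium sulfate, calcium carbonate — only iron-oxide yellow, titanium dioxide. The hiding power and red component requirements are met with equality.
Solving gives x2 = 1.129, x5 = 1.385.
Cost = 1.75·1.129 + 2.94·1.385 = 6.0477.

$6.05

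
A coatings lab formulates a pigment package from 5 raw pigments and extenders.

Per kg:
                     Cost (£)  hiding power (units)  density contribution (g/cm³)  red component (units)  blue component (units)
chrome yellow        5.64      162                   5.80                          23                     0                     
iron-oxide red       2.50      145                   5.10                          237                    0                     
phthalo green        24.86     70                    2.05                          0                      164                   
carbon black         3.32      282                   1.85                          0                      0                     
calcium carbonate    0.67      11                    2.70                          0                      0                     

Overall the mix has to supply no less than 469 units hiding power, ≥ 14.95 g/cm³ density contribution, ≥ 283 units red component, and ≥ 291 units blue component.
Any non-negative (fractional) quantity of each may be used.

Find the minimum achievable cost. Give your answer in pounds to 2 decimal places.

Treat it as an LP. Let x1 = kg of chrome yellow, x2 = kg of iron-oxide red, x3 = kg of phthalo green, x4 = kg of carbon black, x5 = kg of calcium carbonate.
Minimise 5.64x1 + 2.5x2 + 24.86x3 + 3.32x4 + 0.67x5 s.t.:
  162x1 + 145x2 + 70x3 + 282x4 + 11x5 ≥ 469   (hiding power)
  5.8x1 + 5.1x2 + 2.05x3 + 1.85x4 + 2.7x5 ≥ 14.95   (density contribution)
  23x1 + 237x2 ≥ 283   (red component)
  164x3 ≥ 291   (blue component)
  x1, x2, x3, x4, x5 ≥ 0.
The optimal basis is {iron-oxide red, phthalo green, carbon black}; chrome yellow, calcium carbonate drop out. Binding constraints: hiding power, density contribution, blue component.
Solving gives x2 = 2.1815, x3 = 1.7744, x4 = 0.10097.
Objective = 2.5·2.1815 + 24.86·1.7744 + 3.32·0.10097 = 49.9006.

£49.90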